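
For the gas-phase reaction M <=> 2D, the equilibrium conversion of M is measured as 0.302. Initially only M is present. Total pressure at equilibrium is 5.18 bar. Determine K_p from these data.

K_p = 2.08 bar

Let X = conversion of M (basis 1 mol M); extent of reaction ξ = X.
At extent ξ: n_M = 1 − X; n_D = 2X.
Summing: n_T = 1 + X.
At X = 0.302: n_M = 0.698, n_D = 0.604, n_T = 1.3.
p_i = (n_i/n_T)·P. K_p = p_D^2 / (p_M) = 2.08 bar.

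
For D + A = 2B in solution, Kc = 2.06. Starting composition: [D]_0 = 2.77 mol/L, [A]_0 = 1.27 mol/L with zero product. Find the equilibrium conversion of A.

X = 0.585

Let X = conversion of A; extent ξ = 1.27·X mol/L.
Concentrations: [D] = 2.77 − 1.27X; [A] = 1.27 − 1.27X; [B] = 2.54X.
Kc = [B]^2 / ([D] [A]).
Solving Kc = 2.06 for X ∈ (0,1): X = 0.585.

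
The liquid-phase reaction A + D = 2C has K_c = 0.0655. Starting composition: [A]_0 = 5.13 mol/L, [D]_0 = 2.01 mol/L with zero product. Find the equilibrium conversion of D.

Let X = conversion of D; extent ξ = 2.01·X mol/L.
Concentrations: [A] = 5.13 − 2.01X; [D] = 2.01 − 2.01X; [C] = 4.02X.
K_c = [C]^2 / ([A] [D]).
This equals 0.0655 at X = 0.179 (the root in 0 < X < 1).

X = 0.179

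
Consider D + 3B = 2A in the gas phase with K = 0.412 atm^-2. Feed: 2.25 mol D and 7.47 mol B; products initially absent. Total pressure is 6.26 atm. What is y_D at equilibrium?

Basis: 2.25 mol D initially; let X = conversion of D. Extent ξ = 2.25X.
At extent ξ: n_D = 2.25 − 2.25X; n_B = 7.47 − 6.75X; n_A = 4.5X.
Total moles n_T = 9.72 − 4.5X.
With p_i = (n_i/n_T)P, K = p_A^2 / (p_D p_B^3).
This yields a degree-4 equation in X; solving on (0,1), X = 0.645.
Then n_D = 0.799, n_T = 6.82, so y_D = 0.117.

y_D = 0.117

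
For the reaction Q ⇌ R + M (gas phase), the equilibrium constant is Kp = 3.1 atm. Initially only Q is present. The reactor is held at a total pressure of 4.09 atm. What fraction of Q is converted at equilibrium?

X = 0.657

Let X = conversion of Q (basis 1 mol Q); extent of reaction ξ = X.
Mole table: n_Q = 1 − X; n_R = X; n_M = X.
Summing: n_T = 1 + X.
Mole fractions y_i = n_i/n_T; Kp = p_R p_M / (p_Q) with p_i = y_i·P.
Setting this equal to 3.1 atm and taking the physical root (0 < X < 1) gives X = 0.657.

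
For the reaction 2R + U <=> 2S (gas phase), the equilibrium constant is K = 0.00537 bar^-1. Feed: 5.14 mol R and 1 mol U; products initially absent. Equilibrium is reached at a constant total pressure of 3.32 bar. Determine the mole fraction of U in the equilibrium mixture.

Basis: 1 mol U initially; let X = conversion of U. Extent ξ = X.
Species balance: n_R = 5.14 − 2X; n_U = 1 − X; n_S = 2X.
n_T = Σnᵢ = 6.14 − X.
y_i = n_i/n_T, p_i = y_i·P. K = p_S^2 / (p_R^2 p_U).
This yields a degree-3 equation in X; solving on (0,1), X = 0.125.
Then n_U = 0.875, n_T = 6.02, so y_U = 0.146.

y_U = 0.146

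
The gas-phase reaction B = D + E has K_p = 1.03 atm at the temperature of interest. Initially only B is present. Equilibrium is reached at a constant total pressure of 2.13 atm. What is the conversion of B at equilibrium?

Let X = conversion of B (basis 1 mol B); extent of reaction ξ = X.
Moles: n_B = 1 − X; n_D = X; n_E = X.
Total moles n_T = 1 + X.
With p_i = (n_i/n_T)P, K_p = p_D p_E / (p_B).
This yields a degree-2 equation in X; solving on (0,1), X = 0.571.

X = 0.571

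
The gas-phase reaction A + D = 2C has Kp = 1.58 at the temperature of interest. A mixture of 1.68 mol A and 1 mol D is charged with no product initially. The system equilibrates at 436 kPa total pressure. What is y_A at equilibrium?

Basis: 1 mol D initially; let X = conversion of D. Extent ξ = X.
At extent ξ: n_A = 1.68 − X; n_D = 1 − X; n_C = 2X.
Since Δν = 0, n_T = 2.68 throughout.
y_i = n_i/n_T, p_i = y_i·P. Kp = p_C^2 / (p_A p_D).
Setting this equal to 1.58 and taking the physical root (0 < X < 1) gives X = 0.490.
Then n_A = 1.19, n_T = 2.68, so y_A = 0.444.

y_A = 0.444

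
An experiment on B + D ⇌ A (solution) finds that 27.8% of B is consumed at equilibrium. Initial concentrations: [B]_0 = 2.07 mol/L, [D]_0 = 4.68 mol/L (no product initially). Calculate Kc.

Kc = 0.0938 L/mol

Let X = conversion of B.
Concentrations: [B] = 2.07 − 2.07X; [D] = 4.68 − 2.07X; [A] = 2.07X.
At X = 0.278: [B] = 1.49, [D] = 4.1, [A] = 0.575.
Kc = [A] / ([B] [D]) = 0.0938 L/mol.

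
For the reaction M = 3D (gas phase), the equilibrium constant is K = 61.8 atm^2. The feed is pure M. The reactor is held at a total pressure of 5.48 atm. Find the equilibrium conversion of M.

Let X = conversion of M (basis 1 mol M); extent of reaction ξ = X.
Mole table: n_M = 1 − X; n_D = 3X.
Total moles n_T = 1 + 2X.
Mole fractions y_i = n_i/n_T; K = p_D^3 / (p_M) with p_i = y_i·P.
Equating to 61.8 atm^2 and solving on 0 < X < 1: X = 0.534.

X = 0.534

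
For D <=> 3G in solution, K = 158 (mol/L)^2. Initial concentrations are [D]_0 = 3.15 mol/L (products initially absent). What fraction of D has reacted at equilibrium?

Let X = conversion of D; extent ξ = 3.15·X mol/L.
Concentrations: [D] = 3.15 − 3.15X; [G] = 9.45X.
K = [G]^3 / ([D]).
This equals 158 at X = 0.612 (the root in 0 < X < 1).

X = 0.612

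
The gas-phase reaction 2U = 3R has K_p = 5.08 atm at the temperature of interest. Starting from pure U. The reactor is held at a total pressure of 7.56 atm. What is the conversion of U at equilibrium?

Take 1 mol U as basis and let X be its fractional conversion, so ξ = 0.5X.
At extent ξ: n_U = 1 − X; n_R = 1.5X.
Total moles n_T = 1 + 0.5X.
Mole fractions y_i = n_i/n_T; K_p = p_R^3 / (p_U^2) with p_i = y_i·P.
Substituting and setting equal to 5.08 atm gives a polynomial in X; the root in (0,1) is X = 0.429.

X = 0.429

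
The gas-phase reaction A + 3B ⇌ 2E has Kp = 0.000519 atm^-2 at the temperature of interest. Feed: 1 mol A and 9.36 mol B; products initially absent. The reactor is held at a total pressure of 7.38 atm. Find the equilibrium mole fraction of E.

y_E = 0.039

Let X = conversion of A (basis 1 mol A); extent of reaction ξ = X.
At extent ξ: n_A = 1 − X; n_B = 9.36 − 3X; n_E = 2X.
Summing: n_T = 10.4 − 2X.
y_i = n_i/n_T, p_i = y_i·P. Kp = p_E^2 / (p_A p_B^3).
Equating to 0.000519 atm^-2 and solving on 0 < X < 1: X = 0.196.
Then n_E = 0.393, n_T = 9.97, so y_E = 0.039.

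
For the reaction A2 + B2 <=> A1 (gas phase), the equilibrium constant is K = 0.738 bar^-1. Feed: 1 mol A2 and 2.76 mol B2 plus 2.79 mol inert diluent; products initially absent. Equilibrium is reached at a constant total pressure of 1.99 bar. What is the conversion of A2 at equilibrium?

X = 0.363

Take 1 mol A2 as basis and let X be its fractional conversion, so ξ = X.
At extent ξ: n_A2 = 1 − X; n_B2 = 2.76 − X; n_A1 = X; n_I = 2.79 (inert).
n_T = Σnᵢ = 6.55 − X.
Mole fractions y_i = n_i/n_T; K = p_A1 / (p_A2 p_B2) with p_i = y_i·P.
Substituting and setting equal to 0.738 bar^-1 gives a polynomial in X; the root in (0,1) is X = 0.363.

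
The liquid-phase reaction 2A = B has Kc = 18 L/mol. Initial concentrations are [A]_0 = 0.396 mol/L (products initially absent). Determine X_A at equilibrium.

Let X = conversion of A; extent ξ = 0.396X/2 mol/L.
Concentrations: [A] = 0.396 − 0.396X; [B] = 0.198X.
Kc = [B] / ([A]^2).
Setting equal to 18 and solving for X on (0,1) gives X = 0.768.

X = 0.768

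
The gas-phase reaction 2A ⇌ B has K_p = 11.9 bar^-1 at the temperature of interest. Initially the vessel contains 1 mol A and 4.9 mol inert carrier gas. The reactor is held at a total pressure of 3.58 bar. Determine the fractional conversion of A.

X = 0.776

Basis: 1 mol A initially; let X = conversion of A. Extent ξ = 0.5X.
Mole table: n_A = 1 − X; n_B = 0.5X; n_I = 4.9 (inert).
n_T = Σnᵢ = 5.9 − 0.5X.
Mole fractions y_i = n_i/n_T; K_p = p_B / (p_A^2) with p_i = y_i·P.
Substituting and setting equal to 11.9 bar^-1 gives a polynomial in X; the root in (0,1) is X = 0.776.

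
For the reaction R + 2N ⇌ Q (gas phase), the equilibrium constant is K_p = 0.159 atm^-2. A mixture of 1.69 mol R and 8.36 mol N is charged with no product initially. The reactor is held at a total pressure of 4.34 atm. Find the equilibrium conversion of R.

X = 0.649

Take 1.69 mol R as basis and let X be its fractional conversion, so ξ = 1.69X.
Moles: n_R = 1.69 − 1.69X; n_N = 8.36 − 3.38X; n_Q = 1.69X.
Total moles n_T = 10 − 3.38X.
y_i = n_i/n_T, p_i = y_i·P. K_p = p_Q / (p_R p_N^2).
Equating to 0.159 atm^-2 and solving on 0 < X < 1: X = 0.649.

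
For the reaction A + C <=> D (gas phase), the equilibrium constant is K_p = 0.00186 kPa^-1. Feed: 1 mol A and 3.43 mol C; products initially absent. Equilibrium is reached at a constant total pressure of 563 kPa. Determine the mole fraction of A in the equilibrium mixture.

Basis: 1 mol A initially; let X = conversion of A. Extent ξ = X.
Species balance: n_A = 1 − X; n_C = 3.43 − X; n_D = X.
Summing: n_T = 4.43 − X.
y_i = n_i/n_T, p_i = y_i·P. K_p = p_D / (p_A p_C).
Equating to 0.00186 kPa^-1 and solving on 0 < X < 1: X = 0.440.
Then n_A = 0.56, n_T = 3.99, so y_A = 0.140.

y_A = 0.140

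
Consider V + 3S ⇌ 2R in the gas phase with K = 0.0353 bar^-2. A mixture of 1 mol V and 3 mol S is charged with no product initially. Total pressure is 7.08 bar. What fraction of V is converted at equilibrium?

Basis: 1 mol V initially; let X = conversion of V. Extent ξ = X.
Moles: n_V = 1 − X; n_S = 3 − 3X; n_R = 2X.
Total moles n_T = 4 − 2X.
With p_i = (n_i/n_T)P, K = p_R^2 / (p_V p_S^3).
Setting this equal to 0.0353 bar^-2 and taking the physical root (0 < X < 1) gives X = 0.395.

X = 0.395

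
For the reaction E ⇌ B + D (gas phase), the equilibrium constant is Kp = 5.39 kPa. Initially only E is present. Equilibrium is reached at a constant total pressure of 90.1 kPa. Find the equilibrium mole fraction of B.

Take 1 mol E as basis and let X be its fractional conversion, so ξ = X.
Mole table: n_E = 1 − X; n_B = X; n_D = X.
n_T = Σnᵢ = 1 + X.
Mole fractions y_i = n_i/n_T; Kp = p_B p_D / (p_E) with p_i = y_i·P.
Setting this equal to 5.39 kPa and taking the physical root (0 < X < 1) gives X = 0.238.
Then n_B = 0.238, n_T = 1.24, so y_B = 0.192.

y_B = 0.192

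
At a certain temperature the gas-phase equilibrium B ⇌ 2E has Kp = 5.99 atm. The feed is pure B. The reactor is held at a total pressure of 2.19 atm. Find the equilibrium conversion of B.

Basis: 1 mol B initially; let X = conversion of B. Extent ξ = X.
At extent ξ: n_B = 1 − X; n_E = 2X.
Summing: n_T = 1 + X.
y_i = n_i/n_T, p_i = y_i·P. Kp = p_E^2 / (p_B).
Equating to 5.99 atm and solving on 0 < X < 1: X = 0.637.

X = 0.637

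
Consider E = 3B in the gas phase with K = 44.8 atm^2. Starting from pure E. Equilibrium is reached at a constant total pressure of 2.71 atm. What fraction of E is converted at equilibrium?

X = 0.721

Let X = conversion of E (basis 1 mol E); extent of reaction ξ = X.
Species balance: n_E = 1 − X; n_B = 3X.
Total moles n_T = 1 + 2X.
y_i = n_i/n_T, p_i = y_i·P. K = p_B^3 / (p_E).
Setting this equal to 44.8 atm^2 and taking the physical root (0 < X < 1) gives X = 0.721.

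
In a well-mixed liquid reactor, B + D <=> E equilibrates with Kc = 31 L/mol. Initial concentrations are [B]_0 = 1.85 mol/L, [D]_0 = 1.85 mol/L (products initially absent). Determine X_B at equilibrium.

X = 0.876

Let X = conversion of B; extent ξ = 1.85·X mol/L.
Concentrations: [B] = 1.85 − 1.85X; [D] = 1.85 − 1.85X; [E] = 1.85X.
Kc = [E] / ([B] [D]).
Equating to 31 L/mol: the physical root is X = 0.876.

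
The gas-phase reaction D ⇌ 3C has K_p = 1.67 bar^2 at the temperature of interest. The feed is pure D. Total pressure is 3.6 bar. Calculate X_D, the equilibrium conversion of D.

X = 0.195

Basis: 1 mol D initially; let X = conversion of D. Extent ξ = X.
Species balance: n_D = 1 − X; n_C = 3X.
Total moles n_T = 1 + 2X.
y_i = n_i/n_T, p_i = y_i·P. K_p = p_C^3 / (p_D).
This yields a degree-3 equation in X; solving on (0,1), X = 0.195.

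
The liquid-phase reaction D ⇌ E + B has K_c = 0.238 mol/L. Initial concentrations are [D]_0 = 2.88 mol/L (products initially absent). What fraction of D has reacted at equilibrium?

X = 0.249

Let X = conversion of D; extent ξ = 2.88·X mol/L.
Concentrations: [D] = 2.88 − 2.88X; [E] = 2.88X; [B] = 2.88X.
K_c = [E] [B] / ([D]).
Equating to 0.238 mol/L: the physical root is X = 0.249.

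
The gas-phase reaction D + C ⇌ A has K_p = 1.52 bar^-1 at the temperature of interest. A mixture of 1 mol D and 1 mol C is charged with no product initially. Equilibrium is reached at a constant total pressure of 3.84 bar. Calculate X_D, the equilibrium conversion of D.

X = 0.618

Take 1 mol D as basis and let X be its fractional conversion, so ξ = X.
At extent ξ: n_D = 1 − X; n_C = 1 − X; n_A = X.
Total moles n_T = 2 − X.
y_i = n_i/n_T, p_i = y_i·P. K_p = p_A / (p_D p_C).
This yields a degree-2 equation in X; solving on (0,1), X = 0.618.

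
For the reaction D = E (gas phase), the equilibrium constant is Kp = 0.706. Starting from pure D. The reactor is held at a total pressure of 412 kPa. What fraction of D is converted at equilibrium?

Basis: 1 mol D initially; let X = conversion of D. Extent ξ = X.
Mole table: n_D = 1 − X; n_E = X.
Total moles n_T = 1 (Δν = 0, constant).
Mole fractions y_i = n_i/n_T; Kp = p_E / (p_D) with p_i = y_i·P.
Substituting and setting equal to 0.706 gives a polynomial in X; the root in (0,1) is X = 0.414.

X = 0.414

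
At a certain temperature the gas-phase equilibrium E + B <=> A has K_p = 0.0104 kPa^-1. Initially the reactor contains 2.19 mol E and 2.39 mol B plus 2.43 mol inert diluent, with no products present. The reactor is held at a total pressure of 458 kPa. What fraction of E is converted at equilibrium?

X = 0.508

Basis: 2.19 mol E initially; let X = conversion of E. Extent ξ = 2.19X.
At extent ξ: n_E = 2.19 − 2.19X; n_B = 2.39 − 2.19X; n_A = 2.19X; n_I = 2.43 (inert).
n_T = Σnᵢ = 7.01 − 2.19X.
Mole fractions y_i = n_i/n_T; K_p = p_A / (p_E p_B) with p_i = y_i·P.
Substituting and setting equal to 0.0104 kPa^-1 gives a polynomial in X; the root in (0,1) is X = 0.508.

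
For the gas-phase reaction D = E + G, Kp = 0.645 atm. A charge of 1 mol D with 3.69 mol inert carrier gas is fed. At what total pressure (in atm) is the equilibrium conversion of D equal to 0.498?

Take 1 mol D as basis and let X be its fractional conversion, so ξ = X.
Moles: n_D = 1 − X; n_E = X; n_G = X; n_I = 3.69 (inert).
Summing: n_T = 4.69 + X.
Kp = p_E p_G / (p_D) with p_i = (n_i/n_T)·P.
At X = 0.498: the mole-fraction product g(X) = Π y_i^ν_i = 0.09523. Since Kp = g(X)·P^{1}, P = (Kp/g)^(1/1) = (0.645/0.09523)^(1/1) = 6.77 atm.

P = 6.77 atm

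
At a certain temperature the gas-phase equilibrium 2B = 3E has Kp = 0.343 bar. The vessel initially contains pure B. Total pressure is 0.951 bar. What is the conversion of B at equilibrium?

Take 1 mol B as basis and let X be its fractional conversion, so ξ = 0.5X.
At extent ξ: n_B = 1 − X; n_E = 1.5X.
n_T = Σnᵢ = 1 + 0.5X.
With p_i = (n_i/n_T)P, Kp = p_E^3 / (p_B^2).
Setting this equal to 0.343 bar and taking the physical root (0 < X < 1) gives X = 0.369.

X = 0.369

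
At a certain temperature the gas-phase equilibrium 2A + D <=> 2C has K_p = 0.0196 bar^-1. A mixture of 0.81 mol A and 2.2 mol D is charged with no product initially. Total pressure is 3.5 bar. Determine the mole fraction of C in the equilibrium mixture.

y_C = 0.050

Let X = conversion of A (basis 0.81 mol A); extent of reaction ξ = 0.405X.
At extent ξ: n_A = 0.81 − 0.81X; n_D = 2.2 − 0.405X; n_C = 0.81X.
Summing: n_T = 3.01 − 0.405X.
y_i = n_i/n_T, p_i = y_i·P. K_p = p_C^2 / (p_A^2 p_D).
Setting this equal to 0.0196 bar^-1 and taking the physical root (0 < X < 1) gives X = 0.182.
Then n_C = 0.148, n_T = 2.94, so y_C = 0.050.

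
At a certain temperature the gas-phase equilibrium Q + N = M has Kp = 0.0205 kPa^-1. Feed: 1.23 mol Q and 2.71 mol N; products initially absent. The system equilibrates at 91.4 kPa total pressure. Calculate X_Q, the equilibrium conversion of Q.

Basis: 1.23 mol Q initially; let X = conversion of Q. Extent ξ = 1.23X.
At extent ξ: n_Q = 1.23 − 1.23X; n_N = 2.71 − 1.23X; n_M = 1.23X.
Summing: n_T = 3.94 − 1.23X.
Mole fractions y_i = n_i/n_T; Kp = p_M / (p_Q p_N) with p_i = y_i·P.
Equating to 0.0205 kPa^-1 and solving on 0 < X < 1: X = 0.539.

X = 0.539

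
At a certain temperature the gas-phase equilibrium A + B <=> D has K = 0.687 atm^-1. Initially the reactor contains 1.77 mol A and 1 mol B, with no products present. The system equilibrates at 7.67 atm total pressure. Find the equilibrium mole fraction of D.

Basis: 1 mol B initially; let X = conversion of B. Extent ξ = X.
Mole table: n_A = 1.77 − X; n_B = 1 − X; n_D = X.
n_T = Σnᵢ = 2.77 − X.
With p_i = (n_i/n_T)P, K = p_D / (p_A p_B).
Setting this equal to 0.687 atm^-1 and taking the physical root (0 < X < 1) gives X = 0.729.
Then n_D = 0.729, n_T = 2.04, so y_D = 0.357.

y_D = 0.357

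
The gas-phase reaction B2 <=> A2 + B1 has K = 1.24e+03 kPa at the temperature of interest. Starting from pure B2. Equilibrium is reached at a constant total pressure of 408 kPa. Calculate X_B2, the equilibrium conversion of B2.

X = 0.867

Let X = conversion of B2 (basis 1 mol B2); extent of reaction ξ = X.
Mole table: n_B2 = 1 − X; n_A2 = X; n_B1 = X.
Total moles n_T = 1 + X.
With p_i = (n_i/n_T)P, K = p_A2 p_B1 / (p_B2).
Substituting and setting equal to 1.24e+03 kPa gives a polynomial in X; the root in (0,1) is X = 0.867.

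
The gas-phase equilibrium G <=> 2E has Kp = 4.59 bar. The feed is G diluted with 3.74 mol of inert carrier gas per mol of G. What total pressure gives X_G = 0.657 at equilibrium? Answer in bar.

Take 1 mol G as basis and let X be its fractional conversion, so ξ = X.
Moles: n_G = 1 − X; n_E = 2X; n_I = 3.74 (inert).
n_T = Σnᵢ = 4.74 + X.
Kp = p_E^2 / (p_G) with p_i = (n_i/n_T)·P.
At X = 0.657: the mole-fraction product g(X) = Π y_i^ν_i = 0.9327. Since Kp = g(X)·P^{1}, P = (Kp/g)^(1/1) = (4.59/0.9327)^(1/1) = 4.92 bar.

P = 4.92 bar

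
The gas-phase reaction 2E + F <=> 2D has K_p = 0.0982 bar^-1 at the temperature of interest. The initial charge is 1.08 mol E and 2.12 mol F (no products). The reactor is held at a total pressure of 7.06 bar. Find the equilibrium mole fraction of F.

Basis: 1.08 mol E initially; let X = conversion of E. Extent ξ = 0.54X.
At extent ξ: n_E = 1.08 − 1.08X; n_F = 2.12 − 0.54X; n_D = 1.08X.
n_T = Σnᵢ = 3.2 − 0.54X.
With p_i = (n_i/n_T)P, K_p = p_D^2 / (p_E^2 p_F).
Equating to 0.0982 bar^-1 and solving on 0 < X < 1: X = 0.399.
Then n_F = 1.9, n_T = 2.98, so y_F = 0.638.

y_F = 0.638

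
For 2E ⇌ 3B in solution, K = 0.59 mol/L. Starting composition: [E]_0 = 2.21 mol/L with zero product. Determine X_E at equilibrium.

Let X = conversion of E; extent ξ = 2.21X/2 mol/L.
Concentrations: [E] = 2.21 − 2.21X; [B] = 3.31X.
K = [B]^3 / ([E]^2).
Setting equal to 0.59 and solving for X on (0,1) gives X = 0.329.

X = 0.329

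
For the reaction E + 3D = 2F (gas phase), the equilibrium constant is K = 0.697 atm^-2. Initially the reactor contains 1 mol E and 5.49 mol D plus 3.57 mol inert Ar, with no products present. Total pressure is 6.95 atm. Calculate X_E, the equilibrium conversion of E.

Let X = conversion of E (basis 1 mol E); extent of reaction ξ = X.
Moles: n_E = 1 − X; n_D = 5.49 − 3X; n_F = 2X; n_I = 3.57 (inert).
n_T = Σnᵢ = 10.1 − 2X.
With p_i = (n_i/n_T)P, K = p_F^2 / (p_E p_D^3).
Setting this equal to 0.697 atm^-2 and taking the physical root (0 < X < 1) gives X = 0.808.

X = 0.808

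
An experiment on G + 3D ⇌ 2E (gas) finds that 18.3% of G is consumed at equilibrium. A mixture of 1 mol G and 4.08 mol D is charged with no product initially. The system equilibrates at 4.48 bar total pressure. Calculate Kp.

Kp = 0.00412 bar^-2

Basis: 1 mol G initially; let X = conversion of G. Extent ξ = X.
Mole table: n_G = 1 − X; n_D = 4.08 − 3X; n_E = 2X.
n_T = Σnᵢ = 5.08 − 2X.
At X = 0.183: n_G = 0.817, n_D = 3.53, n_E = 0.366, n_T = 4.71.
p_i = (n_i/n_T)·P. Kp = p_E^2 / (p_G p_D^3) = 0.00412 bar^-2.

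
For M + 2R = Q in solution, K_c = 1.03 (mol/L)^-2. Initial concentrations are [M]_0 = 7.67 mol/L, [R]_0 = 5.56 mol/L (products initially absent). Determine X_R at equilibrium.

X = 0.879

Let X = conversion of R; extent ξ = 5.56X/2 mol/L.
Concentrations: [M] = 7.67 − 2.78X; [R] = 5.56 − 5.56X; [Q] = 2.78X.
K_c = [Q] / ([M] [R]^2).
Equating to 1.03 (mol/L)^-2: the physical root is X = 0.879.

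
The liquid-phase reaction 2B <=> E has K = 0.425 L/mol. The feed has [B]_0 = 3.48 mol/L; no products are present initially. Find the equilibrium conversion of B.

X = 0.564

Let X = conversion of B; extent ξ = 3.48X/2 mol/L.
Concentrations: [B] = 3.48 − 3.48X; [E] = 1.74X.
K = [E] / ([B]^2).
This equals 0.425 at X = 0.564 (the root in 0 < X < 1).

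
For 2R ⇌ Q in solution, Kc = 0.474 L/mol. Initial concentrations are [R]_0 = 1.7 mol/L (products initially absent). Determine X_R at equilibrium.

X = 0.464

Let X = conversion of R; extent ξ = 1.7X/2 mol/L.
Concentrations: [R] = 1.7 − 1.7X; [Q] = 0.85X.
Kc = [Q] / ([R]^2).
This equals 0.474 at X = 0.464 (the root in 0 < X < 1).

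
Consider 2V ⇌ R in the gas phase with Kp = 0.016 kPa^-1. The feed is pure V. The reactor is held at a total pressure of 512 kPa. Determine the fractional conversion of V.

X = 0.828

Let X = conversion of V (basis 1 mol V); extent of reaction ξ = 0.5X.
Mole table: n_V = 1 − X; n_R = 0.5X.
Total moles n_T = 1 − 0.5X.
With p_i = (n_i/n_T)P, Kp = p_R / (p_V^2).
This yields a degree-2 equation in X; solving on (0,1), X = 0.828.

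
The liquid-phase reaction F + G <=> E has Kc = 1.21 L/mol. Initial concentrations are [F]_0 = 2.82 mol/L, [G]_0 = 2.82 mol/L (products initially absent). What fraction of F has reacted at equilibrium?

Let X = conversion of F; extent ξ = 2.82·X mol/L.
Concentrations: [F] = 2.82 − 2.82X; [G] = 2.82 − 2.82X; [E] = 2.82X.
Kc = [E] / ([F] [G]).
Setting equal to 1.21 and solving for X on (0,1) gives X = 0.586.

X = 0.586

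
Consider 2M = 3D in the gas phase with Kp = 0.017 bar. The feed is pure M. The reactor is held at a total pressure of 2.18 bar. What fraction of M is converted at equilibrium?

Take 1 mol M as basis and let X be its fractional conversion, so ξ = 0.5X.
Moles: n_M = 1 − X; n_D = 1.5X.
Total moles n_T = 1 + 0.5X.
y_i = n_i/n_T, p_i = y_i·P. Kp = p_D^3 / (p_M^2).
Setting this equal to 0.017 bar and taking the physical root (0 < X < 1) gives X = 0.124.

X = 0.124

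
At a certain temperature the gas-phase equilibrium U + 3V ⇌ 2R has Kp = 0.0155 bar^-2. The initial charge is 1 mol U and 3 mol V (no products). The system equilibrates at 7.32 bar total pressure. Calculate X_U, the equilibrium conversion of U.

X = 0.323

Take 1 mol U as basis and let X be its fractional conversion, so ξ = X.
Moles: n_U = 1 − X; n_V = 3 − 3X; n_R = 2X.
n_T = Σnᵢ = 4 − 2X.
With p_i = (n_i/n_T)P, Kp = p_R^2 / (p_U p_V^3).
Setting this equal to 0.0155 bar^-2 and taking the physical root (0 < X < 1) gives X = 0.323.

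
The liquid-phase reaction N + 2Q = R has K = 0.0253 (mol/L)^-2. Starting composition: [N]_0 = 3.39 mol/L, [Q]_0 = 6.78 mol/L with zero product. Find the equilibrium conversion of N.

X = 0.338

Let X = conversion of N; extent ξ = 3.39·X mol/L.
Concentrations: [N] = 3.39 − 3.39X; [Q] = 6.78 − 6.78X; [R] = 3.39X.
K = [R] / ([N] [Q]^2).
This equals 0.0253 at X = 0.338 (the root in 0 < X < 1).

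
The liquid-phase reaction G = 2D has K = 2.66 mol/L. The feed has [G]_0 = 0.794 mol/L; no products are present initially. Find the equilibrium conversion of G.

X = 0.588

Let X = conversion of G; extent ξ = 0.794·X mol/L.
Concentrations: [G] = 0.794 − 0.794X; [D] = 1.59X.
K = [D]^2 / ([G]).
Setting equal to 2.66 and solving for X on (0,1) gives X = 0.588.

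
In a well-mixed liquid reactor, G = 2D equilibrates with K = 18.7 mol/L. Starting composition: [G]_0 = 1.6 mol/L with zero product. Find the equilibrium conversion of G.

X = 0.788

Let X = conversion of G; extent ξ = 1.6·X mol/L.
Concentrations: [G] = 1.6 − 1.6X; [D] = 3.2X.
K = [D]^2 / ([G]).
Equating to 18.7 mol/L: the physical root is X = 0.788.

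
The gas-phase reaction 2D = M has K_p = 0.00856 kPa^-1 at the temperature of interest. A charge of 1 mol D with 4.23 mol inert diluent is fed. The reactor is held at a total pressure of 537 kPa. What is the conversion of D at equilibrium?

Take 1 mol D as basis and let X be its fractional conversion, so ξ = 0.5X.
Mole table: n_D = 1 − X; n_M = 0.5X; n_I = 4.23 (inert).
Summing: n_T = 5.23 − 0.5X.
Mole fractions y_i = n_i/n_T; K_p = p_M / (p_D^2) with p_i = y_i·P.
Equating to 0.00856 kPa^-1 and solving on 0 < X < 1: X = 0.486.

X = 0.486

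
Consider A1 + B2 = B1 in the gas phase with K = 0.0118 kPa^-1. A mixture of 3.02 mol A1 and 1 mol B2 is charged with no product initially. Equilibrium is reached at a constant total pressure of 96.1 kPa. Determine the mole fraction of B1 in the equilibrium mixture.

Let X = conversion of B2 (basis 1 mol B2); extent of reaction ξ = X.
Species balance: n_A1 = 3.02 − X; n_B2 = 1 − X; n_B1 = X.
n_T = Σnᵢ = 4.02 − X.
y_i = n_i/n_T, p_i = y_i·P. K = p_B1 / (p_A1 p_B2).
This yields a degree-2 equation in X; solving on (0,1), X = 0.449.
Then n_B1 = 0.449, n_T = 3.57, so y_B1 = 0.126.

y_B1 = 0.126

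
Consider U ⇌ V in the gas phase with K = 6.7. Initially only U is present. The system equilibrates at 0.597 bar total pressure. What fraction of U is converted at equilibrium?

X = 0.870

Let X = conversion of U (basis 1 mol U); extent of reaction ξ = X.
Species balance: n_U = 1 − X; n_V = X.
Total moles n_T = 1 (Δν = 0, constant).
With p_i = (n_i/n_T)P, K = p_V / (p_U).
This yields a degree-1 equation in X; solving on (0,1), X = 0.870.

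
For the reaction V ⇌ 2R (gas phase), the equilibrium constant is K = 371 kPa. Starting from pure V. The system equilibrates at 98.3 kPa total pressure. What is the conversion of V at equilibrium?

Let X = conversion of V (basis 1 mol V); extent of reaction ξ = X.
At extent ξ: n_V = 1 − X; n_R = 2X.
Summing: n_T = 1 + X.
Mole fractions y_i = n_i/n_T; K = p_R^2 / (p_V) with p_i = y_i·P.
Substituting and setting equal to 371 kPa gives a polynomial in X; the root in (0,1) is X = 0.697.

X = 0.697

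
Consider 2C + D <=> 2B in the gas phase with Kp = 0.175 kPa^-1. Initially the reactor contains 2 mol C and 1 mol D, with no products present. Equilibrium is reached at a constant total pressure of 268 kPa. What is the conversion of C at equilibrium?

X = 0.709

Let X = conversion of C (basis 2 mol C); extent of reaction ξ = X.
At extent ξ: n_C = 2 − 2X; n_D = 1 − X; n_B = 2X.
n_T = Σnᵢ = 3 − X.
y_i = n_i/n_T, p_i = y_i·P. Kp = p_B^2 / (p_C^2 p_D).
This yields a degree-3 equation in X; solving on (0,1), X = 0.709.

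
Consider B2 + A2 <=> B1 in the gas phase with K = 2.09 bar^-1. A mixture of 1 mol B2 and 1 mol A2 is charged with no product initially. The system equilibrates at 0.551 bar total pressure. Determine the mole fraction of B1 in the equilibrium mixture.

Take 1 mol B2 as basis and let X be its fractional conversion, so ξ = X.
Moles: n_B2 = 1 − X; n_A2 = 1 − X; n_B1 = X.
Summing: n_T = 2 − X.
Mole fractions y_i = n_i/n_T; K = p_B1 / (p_B2 p_A2) with p_i = y_i·P.
This yields a degree-2 equation in X; solving on (0,1), X = 0.318.
Then n_B1 = 0.318, n_T = 1.68, so y_B1 = 0.189.

y_B1 = 0.189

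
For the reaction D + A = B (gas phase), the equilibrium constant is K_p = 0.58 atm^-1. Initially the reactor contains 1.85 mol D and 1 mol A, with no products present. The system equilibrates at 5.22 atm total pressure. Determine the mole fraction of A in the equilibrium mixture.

y_A = 0.169

Basis: 1 mol A initially; let X = conversion of A. Extent ξ = X.
At extent ξ: n_D = 1.85 − X; n_A = 1 − X; n_B = X.
Summing: n_T = 2.85 − X.
With p_i = (n_i/n_T)P, K_p = p_B / (p_D p_A).
This yields a degree-2 equation in X; solving on (0,1), X = 0.625.
Then n_A = 0.375, n_T = 2.22, so y_A = 0.169.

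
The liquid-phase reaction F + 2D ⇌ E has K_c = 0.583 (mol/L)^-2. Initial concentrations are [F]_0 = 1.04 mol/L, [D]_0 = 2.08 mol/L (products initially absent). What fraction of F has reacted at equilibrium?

Let X = conversion of F; extent ξ = 1.04·X mol/L.
Concentrations: [F] = 1.04 − 1.04X; [D] = 2.08 − 2.08X; [E] = 1.04X.
K_c = [E] / ([F] [D]^2).
Setting equal to 0.583 and solving for X on (0,1) gives X = 0.441.

X = 0.441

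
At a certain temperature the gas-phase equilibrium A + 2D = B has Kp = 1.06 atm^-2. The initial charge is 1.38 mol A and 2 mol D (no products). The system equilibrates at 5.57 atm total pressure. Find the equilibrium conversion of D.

Basis: 2 mol D initially; let X = conversion of D. Extent ξ = X.
Moles: n_A = 1.38 − X; n_D = 2 − 2X; n_B = X.
Total moles n_T = 3.38 − 2X.
With p_i = (n_i/n_T)P, Kp = p_B / (p_A p_D^2).
Equating to 1.06 atm^-2 and solving on 0 < X < 1: X = 0.817.

X = 0.817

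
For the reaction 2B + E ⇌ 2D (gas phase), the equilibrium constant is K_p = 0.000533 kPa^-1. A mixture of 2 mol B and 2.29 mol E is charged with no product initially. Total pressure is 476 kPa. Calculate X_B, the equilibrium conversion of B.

Take 2 mol B as basis and let X be its fractional conversion, so ξ = X.
At extent ξ: n_B = 2 − 2X; n_E = 2.29 − X; n_D = 2X.
n_T = Σnᵢ = 4.29 − X.
y_i = n_i/n_T, p_i = y_i·P. K_p = p_D^2 / (p_B^2 p_E).
Substituting and setting equal to 0.000533 kPa^-1 gives a polynomial in X; the root in (0,1) is X = 0.263.

X = 0.263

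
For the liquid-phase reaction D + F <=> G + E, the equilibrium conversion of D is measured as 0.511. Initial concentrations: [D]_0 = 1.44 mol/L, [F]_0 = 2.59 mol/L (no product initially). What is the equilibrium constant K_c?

K_c = 0.415

Let X = conversion of D.
Concentrations: [D] = 1.44 − 1.44X; [F] = 2.59 − 1.44X; [G] = 1.44X; [E] = 1.44X.
At X = 0.511: [D] = 0.704, [F] = 1.85, [G] = 0.736, [E] = 0.736.
K_c = [G] [E] / ([D] [F]) = 0.415.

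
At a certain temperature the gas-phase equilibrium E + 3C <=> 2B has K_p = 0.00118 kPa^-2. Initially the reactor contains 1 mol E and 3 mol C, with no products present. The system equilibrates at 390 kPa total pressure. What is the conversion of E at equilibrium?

Let X = conversion of E (basis 1 mol E); extent of reaction ξ = X.
Species balance: n_E = 1 − X; n_C = 3 − 3X; n_B = 2X.
Summing: n_T = 4 − 2X.
With p_i = (n_i/n_T)P, K_p = p_B^2 / (p_E p_C^3).
Setting this equal to 0.00118 kPa^-2 and taking the physical root (0 < X < 1) gives X = 0.767.

X = 0.767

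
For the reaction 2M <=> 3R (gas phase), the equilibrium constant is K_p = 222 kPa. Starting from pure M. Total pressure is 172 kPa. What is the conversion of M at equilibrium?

Let X = conversion of M (basis 1 mol M); extent of reaction ξ = 0.5X.
Species balance: n_M = 1 − X; n_R = 1.5X.
Total moles n_T = 1 + 0.5X.
With p_i = (n_i/n_T)P, K_p = p_R^3 / (p_M^2).
Substituting and setting equal to 222 kPa gives a polynomial in X; the root in (0,1) is X = 0.495.

X = 0.495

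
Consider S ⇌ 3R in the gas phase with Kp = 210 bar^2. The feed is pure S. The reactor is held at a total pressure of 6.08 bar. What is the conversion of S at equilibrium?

X = 0.710

Let X = conversion of S (basis 1 mol S); extent of reaction ξ = X.
Moles: n_S = 1 − X; n_R = 3X.
Total moles n_T = 1 + 2X.
Mole fractions y_i = n_i/n_T; Kp = p_R^3 / (p_S) with p_i = y_i·P.
Equating to 210 bar^2 and solving on 0 < X < 1: X = 0.710.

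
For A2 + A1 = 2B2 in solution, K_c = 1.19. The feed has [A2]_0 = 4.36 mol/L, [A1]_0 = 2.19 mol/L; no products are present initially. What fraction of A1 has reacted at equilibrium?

X = 0.482

Let X = conversion of A1; extent ξ = 2.19·X mol/L.
Concentrations: [A2] = 4.36 − 2.19X; [A1] = 2.19 − 2.19X; [B2] = 4.38X.
K_c = [B2]^2 / ([A2] [A1]).
This equals 1.19 at X = 0.482 (the root in 0 < X < 1).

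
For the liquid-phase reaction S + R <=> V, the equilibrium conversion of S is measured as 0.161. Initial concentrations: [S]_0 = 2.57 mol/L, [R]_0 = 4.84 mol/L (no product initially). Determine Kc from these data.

Kc = 0.0434 L/mol

Let X = conversion of S.
Concentrations: [S] = 2.57 − 2.57X; [R] = 4.84 − 2.57X; [V] = 2.57X.
At X = 0.161: [S] = 2.16, [R] = 4.43, [V] = 0.414.
Kc = [V] / ([S] [R]) = 0.0434 L/mol.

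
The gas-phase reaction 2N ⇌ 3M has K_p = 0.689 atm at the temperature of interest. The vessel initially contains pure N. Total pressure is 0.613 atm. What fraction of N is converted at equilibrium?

X = 0.481

Let X = conversion of N (basis 1 mol N); extent of reaction ξ = 0.5X.
Moles: n_N = 1 − X; n_M = 1.5X.
n_T = Σnᵢ = 1 + 0.5X.
Mole fractions y_i = n_i/n_T; K_p = p_M^3 / (p_N^2) with p_i = y_i·P.
Equating to 0.689 atm and solving on 0 < X < 1: X = 0.481.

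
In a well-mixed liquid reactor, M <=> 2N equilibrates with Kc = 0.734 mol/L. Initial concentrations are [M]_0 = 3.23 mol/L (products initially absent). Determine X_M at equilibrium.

Let X = conversion of M; extent ξ = 3.23·X mol/L.
Concentrations: [M] = 3.23 − 3.23X; [N] = 6.46X.
Kc = [N]^2 / ([M]).
Setting equal to 0.734 and solving for X on (0,1) gives X = 0.212.

X = 0.212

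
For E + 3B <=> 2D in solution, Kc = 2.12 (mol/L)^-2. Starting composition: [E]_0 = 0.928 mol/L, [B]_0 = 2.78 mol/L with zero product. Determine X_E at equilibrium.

Let X = conversion of E; extent ξ = 0.928·X mol/L.
Concentrations: [E] = 0.928 − 0.928X; [B] = 2.78 − 2.78X; [D] = 1.86X.
Kc = [D]^2 / ([E] [B]^3).
Solving Kc = 2.12 for X ∈ (0,1): X = 0.589.

X = 0.589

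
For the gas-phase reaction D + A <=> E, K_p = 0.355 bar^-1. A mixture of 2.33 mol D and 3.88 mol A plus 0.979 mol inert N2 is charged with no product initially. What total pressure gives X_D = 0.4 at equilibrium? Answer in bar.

P = 3.99 bar

Let X = conversion of D (basis 2.33 mol D); extent of reaction ξ = 2.33X.
Species balance: n_D = 2.33 − 2.33X; n_A = 3.88 − 2.33X; n_E = 2.33X; n_I = 0.979 (inert).
Total moles n_T = 7.19 − 2.33X.
K_p = p_E / (p_D p_A) with p_i = (n_i/n_T)·P.
At X = 0.4: the mole-fraction product g(X) = Π y_i^ν_i = 1.415. Since K_p = g(X)·P^{-1}, P = (g/K_p)^(1/1) = (1.415/0.355)^(1/1) = 3.99 bar.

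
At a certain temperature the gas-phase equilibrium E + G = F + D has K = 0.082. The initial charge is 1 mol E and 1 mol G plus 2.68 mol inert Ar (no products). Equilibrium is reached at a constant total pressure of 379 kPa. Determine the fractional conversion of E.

X = 0.223

Basis: 1 mol E initially; let X = conversion of E. Extent ξ = X.
Moles: n_E = 1 − X; n_G = 1 − X; n_F = X; n_D = X; n_I = 2.68 (inert).
Total moles n_T = 4.68 (Δν = 0, constant).
With p_i = (n_i/n_T)P, K = p_F p_D / (p_E p_G).
This yields a degree-2 equation in X; solving on (0,1), X = 0.223.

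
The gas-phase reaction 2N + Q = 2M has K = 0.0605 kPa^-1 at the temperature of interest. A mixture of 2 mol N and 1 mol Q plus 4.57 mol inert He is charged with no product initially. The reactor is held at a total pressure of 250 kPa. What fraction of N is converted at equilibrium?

Take 2 mol N as basis and let X be its fractional conversion, so ξ = X.
Mole table: n_N = 2 − 2X; n_Q = 1 − X; n_M = 2X; n_I = 4.57 (inert).
Summing: n_T = 7.57 − X.
With p_i = (n_i/n_T)P, K = p_M^2 / (p_N^2 p_Q).
This yields a degree-3 equation in X; solving on (0,1), X = 0.507.

X = 0.507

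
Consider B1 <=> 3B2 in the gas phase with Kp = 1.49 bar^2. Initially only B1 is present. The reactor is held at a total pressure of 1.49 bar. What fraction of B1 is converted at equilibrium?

X = 0.361

Let X = conversion of B1 (basis 1 mol B1); extent of reaction ξ = X.
Moles: n_B1 = 1 − X; n_B2 = 3X.
Total moles n_T = 1 + 2X.
With p_i = (n_i/n_T)P, Kp = p_B2^3 / (p_B1).
Substituting and setting equal to 1.49 bar^2 gives a polynomial in X; the root in (0,1) is X = 0.361.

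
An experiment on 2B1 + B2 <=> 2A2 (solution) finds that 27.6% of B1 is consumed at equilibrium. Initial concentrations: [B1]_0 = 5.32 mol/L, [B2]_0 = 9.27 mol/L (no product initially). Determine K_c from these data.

Let X = conversion of B1.
Concentrations: [B1] = 5.32 − 5.32X; [B2] = 9.27 − 2.66X; [A2] = 5.32X.
At X = 0.276: [B1] = 3.85, [B2] = 8.54, [A2] = 1.47.
K_c = [A2]^2 / ([B1]^2 [B2]) = 0.017 L/mol.

K_c = 0.017 L/mol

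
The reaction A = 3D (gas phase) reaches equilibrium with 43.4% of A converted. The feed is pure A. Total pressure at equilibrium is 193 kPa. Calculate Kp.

Basis: 1 mol A initially; let X = conversion of A. Extent ξ = X.
Moles: n_A = 1 − X; n_D = 3X.
n_T = Σnᵢ = 1 + 2X.
At X = 0.434: n_A = 0.566, n_D = 1.3, n_T = 1.87.
p_i = (n_i/n_T)·P. Kp = p_D^3 / (p_A) = 4.16e+04 kPa^2.

Kp = 4.16e+04 kPa^2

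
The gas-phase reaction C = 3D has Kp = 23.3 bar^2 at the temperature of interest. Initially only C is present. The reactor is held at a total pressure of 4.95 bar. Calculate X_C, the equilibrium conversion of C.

Take 1 mol C as basis and let X be its fractional conversion, so ξ = X.
Moles: n_C = 1 − X; n_D = 3X.
n_T = Σnᵢ = 1 + 2X.
y_i = n_i/n_T, p_i = y_i·P. Kp = p_D^3 / (p_C).
Substituting and setting equal to 23.3 bar^2 gives a polynomial in X; the root in (0,1) is X = 0.410.

X = 0.410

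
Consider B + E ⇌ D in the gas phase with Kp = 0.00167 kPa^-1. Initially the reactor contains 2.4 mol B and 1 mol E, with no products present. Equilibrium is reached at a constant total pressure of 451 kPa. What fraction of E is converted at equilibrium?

X = 0.337

Basis: 1 mol E initially; let X = conversion of E. Extent ξ = X.
Moles: n_B = 2.4 − X; n_E = 1 − X; n_D = X.
Summing: n_T = 3.4 − X.
y_i = n_i/n_T, p_i = y_i·P. Kp = p_D / (p_B p_E).
Equating to 0.00167 kPa^-1 and solving on 0 < X < 1: X = 0.337.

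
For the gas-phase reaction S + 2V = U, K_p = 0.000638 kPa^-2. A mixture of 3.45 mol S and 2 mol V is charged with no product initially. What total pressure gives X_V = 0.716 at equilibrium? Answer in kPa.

P = 143 kPa

Basis: 2 mol V initially; let X = conversion of V. Extent ξ = X.
Species balance: n_S = 3.45 − X; n_V = 2 − 2X; n_U = X.
Summing: n_T = 5.45 − 2X.
K_p = p_U / (p_S p_V^2) with p_i = (n_i/n_T)·P.
At X = 0.716: the mole-fraction product g(X) = Π y_i^ν_i = 13.11. Since K_p = g(X)·P^{-2}, P = (g/K_p)^(1/2) = (13.11/0.000638)^(1/2) = 143 kPa.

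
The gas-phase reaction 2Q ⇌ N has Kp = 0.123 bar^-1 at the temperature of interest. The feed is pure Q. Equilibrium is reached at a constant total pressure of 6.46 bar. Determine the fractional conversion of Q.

Basis: 1 mol Q initially; let X = conversion of Q. Extent ξ = 0.5X.
Moles: n_Q = 1 − X; n_N = 0.5X.
Summing: n_T = 1 − 0.5X.
With p_i = (n_i/n_T)P, Kp = p_N / (p_Q^2).
Substituting and setting equal to 0.123 bar^-1 gives a polynomial in X; the root in (0,1) is X = 0.511.

X = 0.511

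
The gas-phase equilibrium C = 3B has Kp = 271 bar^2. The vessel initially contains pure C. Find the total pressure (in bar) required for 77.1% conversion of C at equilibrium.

P = 5.69 bar

Let X = conversion of C (basis 1 mol C); extent of reaction ξ = X.
Species balance: n_C = 1 − X; n_B = 3X.
Total moles n_T = 1 + 2X.
Kp = p_B^3 / (p_C) with p_i = (n_i/n_T)·P.
At X = 0.771: the mole-fraction product g(X) = Π y_i^ν_i = 8.363. Since Kp = g(X)·P^{2}, P = (Kp/g)^(1/2) = (271/8.363)^(1/2) = 5.69 bar.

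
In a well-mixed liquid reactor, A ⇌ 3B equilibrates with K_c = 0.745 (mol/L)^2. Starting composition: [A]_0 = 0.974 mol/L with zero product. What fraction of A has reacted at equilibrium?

X = 0.276

Let X = conversion of A; extent ξ = 0.974·X mol/L.
Concentrations: [A] = 0.974 − 0.974X; [B] = 2.92X.
K_c = [B]^3 / ([A]).
Equating to 0.745 (mol/L)^2: the physical root is X = 0.276.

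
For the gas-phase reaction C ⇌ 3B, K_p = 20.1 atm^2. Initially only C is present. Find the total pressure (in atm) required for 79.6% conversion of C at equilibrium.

Basis: 1 mol C initially; let X = conversion of C. Extent ξ = X.
Moles: n_C = 1 − X; n_B = 3X.
Total moles n_T = 1 + 2X.
K_p = p_B^3 / (p_C) with p_i = (n_i/n_T)·P.
At X = 0.796: the mole-fraction product g(X) = Π y_i^ν_i = 9.936. Since K_p = g(X)·P^{2}, P = (K_p/g)^(1/2) = (20.1/9.936)^(1/2) = 1.42 atm.

P = 1.42 atm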